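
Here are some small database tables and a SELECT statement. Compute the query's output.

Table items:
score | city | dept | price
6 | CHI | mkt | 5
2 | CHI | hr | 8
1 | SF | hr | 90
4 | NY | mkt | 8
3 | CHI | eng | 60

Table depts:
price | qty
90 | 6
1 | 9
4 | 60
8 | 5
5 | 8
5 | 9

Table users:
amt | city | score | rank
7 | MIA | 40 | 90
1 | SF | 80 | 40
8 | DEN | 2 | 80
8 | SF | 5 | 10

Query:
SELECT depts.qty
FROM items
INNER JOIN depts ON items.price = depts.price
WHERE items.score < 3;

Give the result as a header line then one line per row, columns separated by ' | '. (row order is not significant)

After JOIN depts (5 rows):
items.score | items.city | items.dept | items.price | depts.price | depts.qty
6 | CHI | mkt | 5 | 5 | 8
6 | CHI | mkt | 5 | 5 | 9
2 | CHI | hr | 8 | 8 | 5
1 | SF | hr | 90 | 90 | 6
4 | NY | mkt | 8 | 8 | 5
After WHERE (2 rows):
items.score | items.city | items.dept | items.price | depts.price | depts.qty
2 | CHI | hr | 8 | 8 | 5
1 | SF | hr | 90 | 90 | 6
After SELECT (2 rows):
depts.qty
5
6

== RESULT ==
depts.qty
5
6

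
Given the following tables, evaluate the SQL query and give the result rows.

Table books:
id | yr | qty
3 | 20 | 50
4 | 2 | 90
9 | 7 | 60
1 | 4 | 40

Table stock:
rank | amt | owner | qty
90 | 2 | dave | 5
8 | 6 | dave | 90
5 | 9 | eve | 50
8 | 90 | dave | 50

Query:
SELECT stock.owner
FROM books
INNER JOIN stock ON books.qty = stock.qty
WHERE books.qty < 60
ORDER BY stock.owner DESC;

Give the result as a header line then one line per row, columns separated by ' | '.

== RESULT ==
stock.owner
eve
dave

Derivation:
After JOIN stock (3 rows):
books.id | books.yr | books.qty | stock.rank | stock.amt | stock.owner | stock.qty
3 | 20 | 50 | 5 | 9 | eve | 50
3 | 20 | 50 | 8 | 90 | dave | 50
4 | 2 | 90 | 8 | 6 | dave | 90
After WHERE (2 rows):
books.id | books.yr | books.qty | stock.rank | stock.amt | stock.owner | stock.qty
3 | 20 | 50 | 5 | 9 | eve | 50
3 | 20 | 50 | 8 | 90 | dave | 50
After SELECT (2 rows):
stock.owner
eve
dave
After ORDER BY (2 rows):
stock.owner
eve
dave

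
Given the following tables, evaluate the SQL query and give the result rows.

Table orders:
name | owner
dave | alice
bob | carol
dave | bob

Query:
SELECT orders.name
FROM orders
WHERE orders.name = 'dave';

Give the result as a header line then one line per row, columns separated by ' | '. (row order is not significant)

After WHERE (2 rows):
orders.name | orders.owner
dave | alice
dave | bob
After SELECT (2 rows):
orders.name
dave
dave

== RESULT ==
orders.name
dave
dave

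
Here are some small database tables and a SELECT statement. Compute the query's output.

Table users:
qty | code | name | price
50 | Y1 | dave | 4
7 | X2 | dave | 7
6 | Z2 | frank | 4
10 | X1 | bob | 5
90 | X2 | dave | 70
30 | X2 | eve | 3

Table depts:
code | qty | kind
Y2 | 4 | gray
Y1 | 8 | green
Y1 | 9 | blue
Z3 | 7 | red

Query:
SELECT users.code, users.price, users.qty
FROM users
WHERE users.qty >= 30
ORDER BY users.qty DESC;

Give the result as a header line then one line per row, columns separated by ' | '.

After WHERE (3 rows):
users.qty | users.code | users.name | users.price
50 | Y1 | dave | 4
90 | X2 | dave | 70
30 | X2 | eve | 3
After SELECT (3 rows):
users.code | users.price | users.qty
Y1 | 4 | 50
X2 | 70 | 90
X2 | 3 | 30
After ORDER BY (3 rows):
users.code | users.price | users.qty
X2 | 70 | 90
Y1 | 4 | 50
X2 | 3 | 30

== RESULT ==
users.code | users.price | users.qty
X2 | 70 | 90
Y1 | 4 | 50
X2 | 3 | 30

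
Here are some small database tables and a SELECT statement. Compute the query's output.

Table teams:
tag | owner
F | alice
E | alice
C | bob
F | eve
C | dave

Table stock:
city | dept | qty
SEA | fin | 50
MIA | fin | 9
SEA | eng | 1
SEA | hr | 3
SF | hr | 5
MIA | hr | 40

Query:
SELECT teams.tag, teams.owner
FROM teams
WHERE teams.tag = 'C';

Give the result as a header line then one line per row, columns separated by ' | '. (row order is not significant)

== RESULT ==
teams.tag | teams.owner
C | bob
C | dave

Derivation:
After WHERE (2 rows):
teams.tag | teams.owner
C | bob
C | dave
After SELECT (2 rows):
teams.tag | teams.owner
C | bob
C | dave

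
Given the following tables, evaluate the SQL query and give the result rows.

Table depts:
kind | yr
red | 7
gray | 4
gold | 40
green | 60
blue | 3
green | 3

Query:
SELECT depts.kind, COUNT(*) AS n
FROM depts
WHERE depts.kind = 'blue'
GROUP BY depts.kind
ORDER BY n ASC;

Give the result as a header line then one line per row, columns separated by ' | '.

After WHERE (1 rows):
depts.kind | depts.yr
blue | 3
After GROUP BY (1 rows):
depts.kind | n
blue | 1
After ORDER BY (1 rows):
depts.kind | n
blue | 1

== RESULT ==
depts.kind | n
blue | 1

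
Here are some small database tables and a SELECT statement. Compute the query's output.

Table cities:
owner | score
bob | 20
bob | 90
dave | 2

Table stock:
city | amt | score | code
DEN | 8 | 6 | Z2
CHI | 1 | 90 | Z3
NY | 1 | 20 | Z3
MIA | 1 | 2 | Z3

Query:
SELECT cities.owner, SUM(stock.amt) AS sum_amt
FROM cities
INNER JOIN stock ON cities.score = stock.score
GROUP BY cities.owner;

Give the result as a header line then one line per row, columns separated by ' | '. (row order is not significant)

After JOIN stock (3 rows):
cities.owner | cities.score | stock.city | stock.amt | stock.score | stock.code
bob | 20 | NY | 1 | 20 | Z3
bob | 90 | CHI | 1 | 90 | Z3
dave | 2 | MIA | 1 | 2 | Z3
After GROUP BY (2 rows):
cities.owner | sum_amt
bob | 2
dave | 1

== RESULT ==
cities.owner | sum_amt
bob | 2
dave | 1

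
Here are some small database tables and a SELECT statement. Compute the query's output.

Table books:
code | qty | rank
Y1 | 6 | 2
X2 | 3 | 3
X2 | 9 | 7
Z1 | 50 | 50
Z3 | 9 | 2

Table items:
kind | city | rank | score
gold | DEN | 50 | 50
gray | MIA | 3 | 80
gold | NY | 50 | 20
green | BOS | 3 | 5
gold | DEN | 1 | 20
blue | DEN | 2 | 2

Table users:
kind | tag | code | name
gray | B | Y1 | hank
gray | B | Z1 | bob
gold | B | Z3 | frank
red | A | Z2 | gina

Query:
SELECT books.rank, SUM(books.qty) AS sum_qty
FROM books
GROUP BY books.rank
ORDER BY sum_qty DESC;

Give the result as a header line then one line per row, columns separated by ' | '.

== RESULT ==
books.rank | sum_qty
50 | 50
2 | 15
7 | 9
3 | 3

Derivation:
After GROUP BY (4 rows):
books.rank | sum_qty
2 | 15
3 | 3
7 | 9
50 | 50
After ORDER BY (4 rows):
books.rank | sum_qty
50 | 50
2 | 15
7 | 9
3 | 3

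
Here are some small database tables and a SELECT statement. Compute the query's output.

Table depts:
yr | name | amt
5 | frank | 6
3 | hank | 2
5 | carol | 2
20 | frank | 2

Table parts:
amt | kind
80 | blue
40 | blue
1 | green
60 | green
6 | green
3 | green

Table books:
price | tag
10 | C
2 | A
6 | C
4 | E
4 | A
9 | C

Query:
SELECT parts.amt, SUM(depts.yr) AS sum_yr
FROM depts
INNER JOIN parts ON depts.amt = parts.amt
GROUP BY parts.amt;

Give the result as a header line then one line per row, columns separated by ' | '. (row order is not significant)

After JOIN parts (1 rows):
depts.yr | depts.name | depts.amt | parts.amt | parts.kind
5 | frank | 6 | 6 | green
After GROUP BY (1 rows):
parts.amt | sum_yr
6 | 5

== RESULT ==
parts.amt | sum_yr
6 | 5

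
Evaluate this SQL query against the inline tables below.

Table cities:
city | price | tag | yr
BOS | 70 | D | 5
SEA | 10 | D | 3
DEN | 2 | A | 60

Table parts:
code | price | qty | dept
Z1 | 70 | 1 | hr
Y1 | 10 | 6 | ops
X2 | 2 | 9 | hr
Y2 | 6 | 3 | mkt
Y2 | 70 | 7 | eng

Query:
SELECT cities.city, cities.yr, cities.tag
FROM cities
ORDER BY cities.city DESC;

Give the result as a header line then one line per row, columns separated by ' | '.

== RESULT ==
cities.city | cities.yr | cities.tag
SEA | 3 | D
DEN | 60 | A
BOS | 5 | D

Derivation:
After SELECT (3 rows):
cities.city | cities.yr | cities.tag
BOS | 5 | D
SEA | 3 | D
DEN | 60 | A
After ORDER BY (3 rows):
cities.city | cities.yr | cities.tag
SEA | 3 | D
DEN | 60 | A
BOS | 5 | D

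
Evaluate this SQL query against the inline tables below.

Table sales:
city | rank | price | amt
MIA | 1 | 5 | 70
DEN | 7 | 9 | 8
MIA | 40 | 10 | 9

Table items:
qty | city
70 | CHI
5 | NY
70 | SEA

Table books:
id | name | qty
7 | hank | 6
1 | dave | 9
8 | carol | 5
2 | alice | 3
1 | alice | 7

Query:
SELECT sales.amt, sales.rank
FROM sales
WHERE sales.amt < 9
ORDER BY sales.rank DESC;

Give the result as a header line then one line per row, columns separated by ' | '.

== RESULT ==
sales.amt | sales.rank
8 | 7

Derivation:
After WHERE (1 rows):
sales.city | sales.rank | sales.price | sales.amt
DEN | 7 | 9 | 8
After SELECT (1 rows):
sales.amt | sales.rank
8 | 7
After ORDER BY (1 rows):
sales.amt | sales.rank
8 | 7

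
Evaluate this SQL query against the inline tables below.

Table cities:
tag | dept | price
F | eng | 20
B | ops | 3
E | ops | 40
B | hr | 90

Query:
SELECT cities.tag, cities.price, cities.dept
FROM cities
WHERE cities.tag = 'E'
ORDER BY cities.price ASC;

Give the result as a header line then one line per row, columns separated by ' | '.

== RESULT ==
cities.tag | cities.price | cities.dept
E | 40 | ops

Derivation:
After WHERE (1 rows):
cities.tag | cities.dept | cities.price
E | ops | 40
After SELECT (1 rows):
cities.tag | cities.price | cities.dept
E | 40 | ops
After ORDER BY (1 rows):
cities.tag | cities.price | cities.dept
E | 40 | ops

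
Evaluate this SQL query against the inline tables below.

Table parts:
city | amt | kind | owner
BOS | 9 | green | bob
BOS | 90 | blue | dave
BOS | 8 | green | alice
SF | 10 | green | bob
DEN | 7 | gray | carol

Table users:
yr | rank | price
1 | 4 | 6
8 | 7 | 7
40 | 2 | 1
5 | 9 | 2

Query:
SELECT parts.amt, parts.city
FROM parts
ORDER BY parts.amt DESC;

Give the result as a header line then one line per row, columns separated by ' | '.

After SELECT (5 rows):
parts.amt | parts.city
9 | BOS
90 | BOS
8 | BOS
10 | SF
7 | DEN
After ORDER BY (5 rows):
parts.amt | parts.city
90 | BOS
10 | SF
9 | BOS
8 | BOS
7 | DEN

== RESULT ==
parts.amt | parts.city
90 | BOS
10 | SF
9 | BOS
8 | BOS
7 | DEN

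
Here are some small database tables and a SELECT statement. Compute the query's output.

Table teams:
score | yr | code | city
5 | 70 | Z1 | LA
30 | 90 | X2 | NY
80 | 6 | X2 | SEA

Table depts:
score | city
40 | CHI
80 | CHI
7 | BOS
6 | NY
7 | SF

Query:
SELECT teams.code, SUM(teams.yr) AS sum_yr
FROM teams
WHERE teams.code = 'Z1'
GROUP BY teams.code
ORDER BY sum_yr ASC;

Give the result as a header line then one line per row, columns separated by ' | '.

== RESULT ==
teams.code | sum_yr
Z1 | 70

Derivation:
After WHERE (1 rows):
teams.score | teams.yr | teams.code | teams.city
5 | 70 | Z1 | LA
After GROUP BY (1 rows):
teams.code | sum_yr
Z1 | 70
After ORDER BY (1 rows):
teams.code | sum_yr
Z1 | 70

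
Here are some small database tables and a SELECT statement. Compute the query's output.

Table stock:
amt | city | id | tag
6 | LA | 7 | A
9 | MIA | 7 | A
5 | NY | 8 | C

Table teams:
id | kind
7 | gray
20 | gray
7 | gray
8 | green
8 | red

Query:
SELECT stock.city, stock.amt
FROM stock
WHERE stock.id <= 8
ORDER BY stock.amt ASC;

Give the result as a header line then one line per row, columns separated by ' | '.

After WHERE (3 rows):
stock.amt | stock.city | stock.id | stock.tag
6 | LA | 7 | A
9 | MIA | 7 | A
5 | NY | 8 | C
After SELECT (3 rows):
stock.city | stock.amt
LA | 6
MIA | 9
NY | 5
After ORDER BY (3 rows):
stock.city | stock.amt
NY | 5
LA | 6
MIA | 9

== RESULT ==
stock.city | stock.amt
NY | 5
LA | 6
MIA | 9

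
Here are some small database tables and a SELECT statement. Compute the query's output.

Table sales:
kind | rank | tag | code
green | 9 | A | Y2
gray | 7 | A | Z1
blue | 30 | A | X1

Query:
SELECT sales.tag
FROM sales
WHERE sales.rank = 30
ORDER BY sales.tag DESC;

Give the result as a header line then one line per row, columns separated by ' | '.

After WHERE (1 rows):
sales.kind | sales.rank | sales.tag | sales.code
blue | 30 | A | X1
After SELECT (1 rows):
sales.tag
A
After ORDER BY (1 rows):
sales.tag
A

== RESULT ==
sales.tag
A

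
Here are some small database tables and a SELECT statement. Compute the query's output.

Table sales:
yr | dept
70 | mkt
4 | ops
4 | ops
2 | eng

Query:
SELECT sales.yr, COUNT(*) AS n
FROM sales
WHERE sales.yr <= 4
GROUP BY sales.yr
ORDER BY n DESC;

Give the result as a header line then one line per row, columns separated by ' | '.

After WHERE (3 rows):
sales.yr | sales.dept
4 | ops
4 | ops
2 | eng
After GROUP BY (2 rows):
sales.yr | n
4 | 2
2 | 1
After ORDER BY (2 rows):
sales.yr | n
4 | 2
2 | 1

== RESULT ==
sales.yr | n
4 | 2
2 | 1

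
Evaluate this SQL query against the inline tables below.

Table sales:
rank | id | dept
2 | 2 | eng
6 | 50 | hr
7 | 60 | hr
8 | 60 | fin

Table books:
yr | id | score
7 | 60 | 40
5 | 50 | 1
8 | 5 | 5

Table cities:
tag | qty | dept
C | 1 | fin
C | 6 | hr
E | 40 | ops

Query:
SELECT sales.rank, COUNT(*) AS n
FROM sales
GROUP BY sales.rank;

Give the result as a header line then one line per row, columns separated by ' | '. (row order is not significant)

== RESULT ==
sales.rank | n
2 | 1
6 | 1
7 | 1
8 | 1

Derivation:
After GROUP BY (4 rows):
sales.rank | n
2 | 1
6 | 1
7 | 1
8 | 1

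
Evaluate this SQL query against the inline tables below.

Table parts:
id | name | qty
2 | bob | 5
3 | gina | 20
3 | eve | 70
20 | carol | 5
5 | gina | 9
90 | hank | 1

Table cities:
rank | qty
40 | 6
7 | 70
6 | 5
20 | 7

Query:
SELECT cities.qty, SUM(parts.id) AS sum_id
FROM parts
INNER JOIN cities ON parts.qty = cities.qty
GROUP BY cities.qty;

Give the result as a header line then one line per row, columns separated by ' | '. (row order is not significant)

After JOIN cities (3 rows):
parts.id | parts.name | parts.qty | cities.rank | cities.qty
2 | bob | 5 | 6 | 5
3 | eve | 70 | 7 | 70
20 | carol | 5 | 6 | 5
After GROUP BY (2 rows):
cities.qty | sum_id
5 | 22
70 | 3

== RESULT ==
cities.qty | sum_id
5 | 22
70 | 3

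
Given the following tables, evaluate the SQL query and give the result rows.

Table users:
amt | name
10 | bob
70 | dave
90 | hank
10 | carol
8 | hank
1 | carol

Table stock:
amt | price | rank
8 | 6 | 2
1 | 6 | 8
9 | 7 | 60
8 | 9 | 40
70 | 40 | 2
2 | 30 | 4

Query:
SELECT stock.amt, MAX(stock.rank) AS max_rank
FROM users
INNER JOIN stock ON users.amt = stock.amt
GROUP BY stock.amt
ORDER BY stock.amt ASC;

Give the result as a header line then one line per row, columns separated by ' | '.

== RESULT ==
stock.amt | max_rank
1 | 8
8 | 40
70 | 2

Derivation:
After JOIN stock (4 rows):
users.amt | users.name | stock.amt | stock.price | stock.rank
70 | dave | 70 | 40 | 2
8 | hank | 8 | 6 | 2
8 | hank | 8 | 9 | 40
1 | carol | 1 | 6 | 8
After GROUP BY (3 rows):
stock.amt | max_rank
70 | 2
8 | 40
1 | 8
After ORDER BY (3 rows):
stock.amt | max_rank
1 | 8
8 | 40
70 | 2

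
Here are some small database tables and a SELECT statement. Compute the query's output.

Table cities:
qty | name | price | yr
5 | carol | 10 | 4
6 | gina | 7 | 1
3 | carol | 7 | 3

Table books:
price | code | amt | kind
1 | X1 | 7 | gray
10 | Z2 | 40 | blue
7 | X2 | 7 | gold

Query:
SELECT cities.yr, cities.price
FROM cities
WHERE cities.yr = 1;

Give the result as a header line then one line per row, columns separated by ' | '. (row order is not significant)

After WHERE (1 rows):
cities.qty | cities.name | cities.price | cities.yr
6 | gina | 7 | 1
After SELECT (1 rows):
cities.yr | cities.price
1 | 7

== RESULT ==
cities.yr | cities.price
1 | 7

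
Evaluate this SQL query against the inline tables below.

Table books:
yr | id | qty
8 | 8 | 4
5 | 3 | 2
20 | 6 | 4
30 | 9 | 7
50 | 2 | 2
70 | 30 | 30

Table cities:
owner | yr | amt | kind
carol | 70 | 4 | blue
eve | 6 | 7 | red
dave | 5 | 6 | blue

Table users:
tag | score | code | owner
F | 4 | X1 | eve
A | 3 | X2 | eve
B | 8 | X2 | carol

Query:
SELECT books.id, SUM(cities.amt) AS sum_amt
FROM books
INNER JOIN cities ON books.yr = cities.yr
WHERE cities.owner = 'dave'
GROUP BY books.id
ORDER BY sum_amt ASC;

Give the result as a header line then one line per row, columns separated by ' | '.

== RESULT ==
books.id | sum_amt
3 | 6

Derivation:
After JOIN cities (2 rows):
books.yr | books.id | books.qty | cities.owner | cities.yr | cities.amt | cities.kind
5 | 3 | 2 | dave | 5 | 6 | blue
70 | 30 | 30 | carol | 70 | 4 | blue
After WHERE (1 rows):
books.yr | books.id | books.qty | cities.owner | cities.yr | cities.amt | cities.kind
5 | 3 | 2 | dave | 5 | 6 | blue
After GROUP BY (1 rows):
books.id | sum_amt
3 | 6
After ORDER BY (1 rows):
books.id | sum_amt
3 | 6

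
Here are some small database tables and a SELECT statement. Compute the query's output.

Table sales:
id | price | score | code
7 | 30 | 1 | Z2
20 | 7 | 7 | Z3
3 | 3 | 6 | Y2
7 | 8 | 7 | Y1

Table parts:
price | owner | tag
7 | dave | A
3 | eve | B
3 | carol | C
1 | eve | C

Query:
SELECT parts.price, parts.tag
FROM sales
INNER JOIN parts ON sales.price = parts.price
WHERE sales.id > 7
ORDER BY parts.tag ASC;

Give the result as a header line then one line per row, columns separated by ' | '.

After JOIN parts (3 rows):
sales.id | sales.price | sales.score | sales.code | parts.price | parts.owner | parts.tag
20 | 7 | 7 | Z3 | 7 | dave | A
3 | 3 | 6 | Y2 | 3 | eve | B
3 | 3 | 6 | Y2 | 3 | carol | C
After WHERE (1 rows):
sales.id | sales.price | sales.score | sales.code | parts.price | parts.owner | parts.tag
20 | 7 | 7 | Z3 | 7 | dave | A
After SELECT (1 rows):
parts.price | parts.tag
7 | A
After ORDER BY (1 rows):
parts.price | parts.tag
7 | A

== RESULT ==
parts.price | parts.tag
7 | A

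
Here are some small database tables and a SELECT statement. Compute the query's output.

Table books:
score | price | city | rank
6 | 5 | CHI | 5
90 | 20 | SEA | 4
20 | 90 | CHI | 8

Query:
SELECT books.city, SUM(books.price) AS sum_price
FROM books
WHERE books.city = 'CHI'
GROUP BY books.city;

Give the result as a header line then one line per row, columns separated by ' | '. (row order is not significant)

After WHERE (2 rows):
books.score | books.price | books.city | books.rank
6 | 5 | CHI | 5
20 | 90 | CHI | 8
After GROUP BY (1 rows):
books.city | sum_price
CHI | 95

== RESULT ==
books.city | sum_price
CHI | 95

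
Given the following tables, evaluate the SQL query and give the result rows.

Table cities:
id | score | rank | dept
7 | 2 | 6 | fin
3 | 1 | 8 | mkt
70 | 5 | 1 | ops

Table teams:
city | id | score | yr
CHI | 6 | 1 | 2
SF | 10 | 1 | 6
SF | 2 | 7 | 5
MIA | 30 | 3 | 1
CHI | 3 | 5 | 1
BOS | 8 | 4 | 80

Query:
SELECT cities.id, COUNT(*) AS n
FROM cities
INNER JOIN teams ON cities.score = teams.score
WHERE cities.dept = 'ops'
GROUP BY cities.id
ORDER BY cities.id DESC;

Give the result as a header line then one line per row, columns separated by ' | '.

== RESULT ==
cities.id | n
70 | 1

Derivation:
After JOIN teams (3 rows):
cities.id | cities.score | cities.rank | cities.dept | teams.city | teams.id | teams.score | teams.yr
3 | 1 | 8 | mkt | CHI | 6 | 1 | 2
3 | 1 | 8 | mkt | SF | 10 | 1 | 6
70 | 5 | 1 | ops | CHI | 3 | 5 | 1
After WHERE (1 rows):
cities.id | cities.score | cities.rank | cities.dept | teams.city | teams.id | teams.score | teams.yr
70 | 5 | 1 | ops | CHI | 3 | 5 | 1
After GROUP BY (1 rows):
cities.id | n
70 | 1
After ORDER BY (1 rows):
cities.id | n
70 | 1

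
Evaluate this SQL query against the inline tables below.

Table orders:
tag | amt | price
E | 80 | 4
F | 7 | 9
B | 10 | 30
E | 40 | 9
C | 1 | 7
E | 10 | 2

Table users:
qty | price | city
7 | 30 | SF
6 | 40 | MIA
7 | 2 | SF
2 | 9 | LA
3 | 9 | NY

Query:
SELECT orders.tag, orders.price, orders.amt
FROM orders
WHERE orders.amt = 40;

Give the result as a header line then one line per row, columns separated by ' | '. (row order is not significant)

== RESULT ==
orders.tag | orders.price | orders.amt
E | 9 | 40

Derivation:
After WHERE (1 rows):
orders.tag | orders.amt | orders.price
E | 40 | 9
After SELECT (1 rows):
orders.tag | orders.price | orders.amt
E | 9 | 40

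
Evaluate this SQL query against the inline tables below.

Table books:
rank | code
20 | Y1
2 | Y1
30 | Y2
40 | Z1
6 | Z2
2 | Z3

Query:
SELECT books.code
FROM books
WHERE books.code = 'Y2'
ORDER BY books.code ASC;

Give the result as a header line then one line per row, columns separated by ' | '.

After WHERE (1 rows):
books.rank | books.code
30 | Y2
After SELECT (1 rows):
books.code
Y2
After ORDER BY (1 rows):
books.code
Y2

== RESULT ==
books.code
Y2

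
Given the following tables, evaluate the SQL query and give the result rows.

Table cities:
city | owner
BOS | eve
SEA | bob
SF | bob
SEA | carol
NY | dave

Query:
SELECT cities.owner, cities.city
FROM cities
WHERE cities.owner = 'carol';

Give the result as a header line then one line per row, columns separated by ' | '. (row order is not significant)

== RESULT ==
cities.owner | cities.city
carol | SEA

Derivation:
After WHERE (1 rows):
cities.city | cities.owner
SEA | carol
After SELECT (1 rows):
cities.owner | cities.city
carol | SEA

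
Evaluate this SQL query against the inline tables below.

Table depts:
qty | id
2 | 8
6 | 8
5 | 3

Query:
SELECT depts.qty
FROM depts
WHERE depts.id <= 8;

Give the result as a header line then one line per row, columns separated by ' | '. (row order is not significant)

== RESULT ==
depts.qty
2
6
5

Derivation:
After WHERE (3 rows):
depts.qty | depts.id
2 | 8
6 | 8
5 | 3
After SELECT (3 rows):
depts.qty
2
6
5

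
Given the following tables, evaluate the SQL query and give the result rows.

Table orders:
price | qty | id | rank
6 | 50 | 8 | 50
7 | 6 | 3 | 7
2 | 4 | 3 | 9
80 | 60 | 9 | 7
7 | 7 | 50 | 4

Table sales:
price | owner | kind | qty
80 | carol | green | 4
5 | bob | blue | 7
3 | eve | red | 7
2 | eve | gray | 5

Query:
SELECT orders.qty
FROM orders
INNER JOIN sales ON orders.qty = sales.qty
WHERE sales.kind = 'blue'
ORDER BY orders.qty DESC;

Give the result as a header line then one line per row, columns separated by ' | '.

After JOIN sales (3 rows):
orders.price | orders.qty | orders.id | orders.rank | sales.price | sales.owner | sales.kind | sales.qty
2 | 4 | 3 | 9 | 80 | carol | green | 4
7 | 7 | 50 | 4 | 5 | bob | blue | 7
7 | 7 | 50 | 4 | 3 | eve | red | 7
After WHERE (1 rows):
orders.price | orders.qty | orders.id | orders.rank | sales.price | sales.owner | sales.kind | sales.qty
7 | 7 | 50 | 4 | 5 | bob | blue | 7
After SELECT (1 rows):
orders.qty
7
After ORDER BY (1 rows):
orders.qty
7

== RESULT ==
orders.qty
7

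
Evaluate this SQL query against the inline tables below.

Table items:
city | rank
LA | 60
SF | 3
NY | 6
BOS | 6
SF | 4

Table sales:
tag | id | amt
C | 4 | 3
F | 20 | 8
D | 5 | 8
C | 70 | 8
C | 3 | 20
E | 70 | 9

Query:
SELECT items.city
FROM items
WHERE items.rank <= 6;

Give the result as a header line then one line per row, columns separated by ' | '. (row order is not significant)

After WHERE (4 rows):
items.city | items.rank
SF | 3
NY | 6
BOS | 6
SF | 4
After SELECT (4 rows):
items.city
SF
NY
BOS
SF

== RESULT ==
items.city
SF
NY
BOS
SF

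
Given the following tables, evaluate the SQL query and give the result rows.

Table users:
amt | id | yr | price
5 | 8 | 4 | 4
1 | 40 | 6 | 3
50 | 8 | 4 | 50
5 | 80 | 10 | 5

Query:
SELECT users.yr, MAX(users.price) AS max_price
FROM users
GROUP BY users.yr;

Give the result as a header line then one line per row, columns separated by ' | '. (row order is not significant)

== RESULT ==
users.yr | max_price
4 | 50
6 | 3
10 | 5

Derivation:
After GROUP BY (3 rows):
users.yr | max_price
4 | 50
6 | 3
10 | 5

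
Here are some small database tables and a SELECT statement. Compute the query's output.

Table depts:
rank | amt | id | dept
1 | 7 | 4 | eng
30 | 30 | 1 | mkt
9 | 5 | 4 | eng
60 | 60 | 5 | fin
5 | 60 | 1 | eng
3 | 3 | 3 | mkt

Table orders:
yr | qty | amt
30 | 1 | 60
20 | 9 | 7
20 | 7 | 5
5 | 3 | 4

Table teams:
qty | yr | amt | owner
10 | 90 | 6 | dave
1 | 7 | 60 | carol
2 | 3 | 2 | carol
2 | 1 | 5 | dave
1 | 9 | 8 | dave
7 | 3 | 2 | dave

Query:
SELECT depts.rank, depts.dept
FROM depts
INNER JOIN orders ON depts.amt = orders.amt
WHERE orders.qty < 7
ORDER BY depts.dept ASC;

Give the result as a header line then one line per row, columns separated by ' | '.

After JOIN orders (4 rows):
depts.rank | depts.amt | depts.id | depts.dept | orders.yr | orders.qty | orders.amt
1 | 7 | 4 | eng | 20 | 9 | 7
9 | 5 | 4 | eng | 20 | 7 | 5
60 | 60 | 5 | fin | 30 | 1 | 60
5 | 60 | 1 | eng | 30 | 1 | 60
After WHERE (2 rows):
depts.rank | depts.amt | depts.id | depts.dept | orders.yr | orders.qty | orders.amt
60 | 60 | 5 | fin | 30 | 1 | 60
5 | 60 | 1 | eng | 30 | 1 | 60
After SELECT (2 rows):
depts.rank | depts.dept
60 | fin
5 | eng
After ORDER BY (2 rows):
depts.rank | depts.dept
5 | eng
60 | fin

== RESULT ==
depts.rank | depts.dept
5 | eng
60 | fin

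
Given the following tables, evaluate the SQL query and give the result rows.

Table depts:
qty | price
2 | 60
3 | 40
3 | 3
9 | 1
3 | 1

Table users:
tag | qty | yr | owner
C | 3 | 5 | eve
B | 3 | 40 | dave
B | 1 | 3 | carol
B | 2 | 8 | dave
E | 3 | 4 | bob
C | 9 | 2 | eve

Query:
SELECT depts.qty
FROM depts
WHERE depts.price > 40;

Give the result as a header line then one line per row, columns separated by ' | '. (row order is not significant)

After WHERE (1 rows):
depts.qty | depts.price
2 | 60
After SELECT (1 rows):
depts.qty
2

== RESULT ==
depts.qty
2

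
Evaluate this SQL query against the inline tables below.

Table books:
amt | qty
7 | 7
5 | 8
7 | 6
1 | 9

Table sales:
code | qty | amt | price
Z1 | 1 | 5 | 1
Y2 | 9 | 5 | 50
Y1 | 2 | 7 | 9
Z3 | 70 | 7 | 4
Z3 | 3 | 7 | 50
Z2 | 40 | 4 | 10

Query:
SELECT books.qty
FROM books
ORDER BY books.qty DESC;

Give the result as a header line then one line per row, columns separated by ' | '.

== RESULT ==
books.qty
9
8
7
6

Derivation:
After SELECT (4 rows):
books.qty
7
8
6
9
After ORDER BY (4 rows):
books.qty
9
8
7
6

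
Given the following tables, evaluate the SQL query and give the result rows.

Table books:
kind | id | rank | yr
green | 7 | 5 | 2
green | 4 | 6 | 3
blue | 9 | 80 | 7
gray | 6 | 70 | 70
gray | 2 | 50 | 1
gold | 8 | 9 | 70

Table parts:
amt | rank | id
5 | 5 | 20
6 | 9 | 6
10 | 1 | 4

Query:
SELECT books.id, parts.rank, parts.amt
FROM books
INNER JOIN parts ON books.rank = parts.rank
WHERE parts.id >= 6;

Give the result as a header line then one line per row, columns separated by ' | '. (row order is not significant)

After JOIN parts (2 rows):
books.kind | books.id | books.rank | books.yr | parts.amt | parts.rank | parts.id
green | 7 | 5 | 2 | 5 | 5 | 20
gold | 8 | 9 | 70 | 6 | 9 | 6
After WHERE (2 rows):
books.kind | books.id | books.rank | books.yr | parts.amt | parts.rank | parts.id
green | 7 | 5 | 2 | 5 | 5 | 20
gold | 8 | 9 | 70 | 6 | 9 | 6
After SELECT (2 rows):
books.id | parts.rank | parts.amt
7 | 5 | 5
8 | 9 | 6

== RESULT ==
books.id | parts.rank | parts.amt
7 | 5 | 5
8 | 9 | 6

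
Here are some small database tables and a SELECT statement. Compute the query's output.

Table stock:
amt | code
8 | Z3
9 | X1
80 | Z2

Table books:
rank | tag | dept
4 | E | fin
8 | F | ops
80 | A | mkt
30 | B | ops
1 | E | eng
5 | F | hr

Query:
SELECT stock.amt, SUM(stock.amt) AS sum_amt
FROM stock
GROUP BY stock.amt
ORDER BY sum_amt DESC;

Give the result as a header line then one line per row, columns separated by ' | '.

After GROUP BY (3 rows):
stock.amt | sum_amt
8 | 8
9 | 9
80 | 80
After ORDER BY (3 rows):
stock.amt | sum_amt
80 | 80
9 | 9
8 | 8

== RESULT ==
stock.amt | sum_amt
80 | 80
9 | 9
8 | 8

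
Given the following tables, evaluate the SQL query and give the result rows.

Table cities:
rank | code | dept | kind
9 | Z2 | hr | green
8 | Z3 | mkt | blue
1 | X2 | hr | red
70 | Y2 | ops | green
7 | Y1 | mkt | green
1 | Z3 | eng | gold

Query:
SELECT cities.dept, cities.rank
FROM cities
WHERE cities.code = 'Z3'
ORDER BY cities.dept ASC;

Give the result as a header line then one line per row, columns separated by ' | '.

After WHERE (2 rows):
cities.rank | cities.code | cities.dept | cities.kind
8 | Z3 | mkt | blue
1 | Z3 | eng | gold
After SELECT (2 rows):
cities.dept | cities.rank
mkt | 8
eng | 1
After ORDER BY (2 rows):
cities.dept | cities.rank
eng | 1
mkt | 8

== RESULT ==
cities.dept | cities.rank
eng | 1
mkt | 8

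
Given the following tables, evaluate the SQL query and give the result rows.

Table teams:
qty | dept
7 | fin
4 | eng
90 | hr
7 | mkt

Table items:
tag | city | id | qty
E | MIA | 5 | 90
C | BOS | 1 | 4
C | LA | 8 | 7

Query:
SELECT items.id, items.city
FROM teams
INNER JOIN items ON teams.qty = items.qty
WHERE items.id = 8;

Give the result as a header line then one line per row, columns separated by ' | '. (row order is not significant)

After JOIN items (4 rows):
teams.qty | teams.dept | items.tag | items.city | items.id | items.qty
7 | fin | C | LA | 8 | 7
4 | eng | C | BOS | 1 | 4
90 | hr | E | MIA | 5 | 90
7 | mkt | C | LA | 8 | 7
After WHERE (2 rows):
teams.qty | teams.dept | items.tag | items.city | items.id | items.qty
7 | fin | C | LA | 8 | 7
7 | mkt | C | LA | 8 | 7
After SELECT (2 rows):
items.id | items.city
8 | LA
8 | LA

== RESULT ==
items.id | items.city
8 | LA
8 | LA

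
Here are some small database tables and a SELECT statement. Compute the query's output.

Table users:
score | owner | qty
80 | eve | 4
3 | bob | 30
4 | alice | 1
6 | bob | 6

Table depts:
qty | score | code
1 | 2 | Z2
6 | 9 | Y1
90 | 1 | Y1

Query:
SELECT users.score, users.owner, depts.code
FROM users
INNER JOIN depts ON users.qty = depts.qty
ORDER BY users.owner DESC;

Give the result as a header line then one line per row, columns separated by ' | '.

After JOIN depts (2 rows):
users.score | users.owner | users.qty | depts.qty | depts.score | depts.code
4 | alice | 1 | 1 | 2 | Z2
6 | bob | 6 | 6 | 9 | Y1
After SELECT (2 rows):
users.score | users.owner | depts.code
4 | alice | Z2
6 | bob | Y1
After ORDER BY (2 rows):
users.score | users.owner | depts.code
6 | bob | Y1
4 | alice | Z2

== RESULT ==
users.score | users.owner | depts.code
6 | bob | Y1
4 | alice | Z2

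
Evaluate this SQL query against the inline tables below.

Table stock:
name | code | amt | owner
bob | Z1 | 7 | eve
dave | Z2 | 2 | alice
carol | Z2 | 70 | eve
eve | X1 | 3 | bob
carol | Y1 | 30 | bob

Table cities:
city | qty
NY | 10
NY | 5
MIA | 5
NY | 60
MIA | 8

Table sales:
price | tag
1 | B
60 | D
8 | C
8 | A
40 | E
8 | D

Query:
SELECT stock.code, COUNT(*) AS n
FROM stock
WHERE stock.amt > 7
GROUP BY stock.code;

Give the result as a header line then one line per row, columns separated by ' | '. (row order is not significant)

== RESULT ==
stock.code | n
Z2 | 1
Y1 | 1

Derivation:
After WHERE (2 rows):
stock.name | stock.code | stock.amt | stock.owner
carol | Z2 | 70 | eve
carol | Y1 | 30 | bob
After GROUP BY (2 rows):
stock.code | n
Z2 | 1
Y1 | 1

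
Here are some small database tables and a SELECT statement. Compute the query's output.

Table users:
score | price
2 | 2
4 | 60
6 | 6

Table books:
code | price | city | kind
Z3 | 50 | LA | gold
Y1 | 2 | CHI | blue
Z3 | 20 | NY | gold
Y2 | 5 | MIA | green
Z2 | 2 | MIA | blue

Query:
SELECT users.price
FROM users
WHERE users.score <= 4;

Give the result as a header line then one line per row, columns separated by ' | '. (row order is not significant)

== RESULT ==
users.price
2
60

Derivation:
After WHERE (2 rows):
users.score | users.price
2 | 2
4 | 60
After SELECT (2 rows):
users.price
2
60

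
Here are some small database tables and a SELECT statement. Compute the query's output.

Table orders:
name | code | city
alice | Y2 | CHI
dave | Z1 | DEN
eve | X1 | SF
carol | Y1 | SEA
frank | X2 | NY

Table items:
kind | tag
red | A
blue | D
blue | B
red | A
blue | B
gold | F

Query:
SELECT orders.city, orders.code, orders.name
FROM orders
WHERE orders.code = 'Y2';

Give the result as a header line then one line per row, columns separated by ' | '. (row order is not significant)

== RESULT ==
orders.city | orders.code | orders.name
CHI | Y2 | alice

Derivation:
After WHERE (1 rows):
orders.name | orders.code | orders.city
alice | Y2 | CHI
After SELECT (1 rows):
orders.city | orders.code | orders.name
CHI | Y2 | alice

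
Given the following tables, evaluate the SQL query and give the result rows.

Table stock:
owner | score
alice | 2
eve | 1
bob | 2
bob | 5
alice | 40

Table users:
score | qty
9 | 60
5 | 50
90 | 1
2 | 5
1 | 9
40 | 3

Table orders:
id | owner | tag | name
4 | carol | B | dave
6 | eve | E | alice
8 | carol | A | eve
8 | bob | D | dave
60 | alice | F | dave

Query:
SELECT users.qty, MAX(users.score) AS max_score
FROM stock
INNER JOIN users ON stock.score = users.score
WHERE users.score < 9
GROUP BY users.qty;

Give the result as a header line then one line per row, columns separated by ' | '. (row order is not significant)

After JOIN users (5 rows):
stock.owner | stock.score | users.score | users.qty
alice | 2 | 2 | 5
eve | 1 | 1 | 9
bob | 2 | 2 | 5
bob | 5 | 5 | 50
alice | 40 | 40 | 3
After WHERE (4 rows):
stock.owner | stock.score | users.score | users.qty
alice | 2 | 2 | 5
eve | 1 | 1 | 9
bob | 2 | 2 | 5
bob | 5 | 5 | 50
After GROUP BY (3 rows):
users.qty | max_score
5 | 2
9 | 1
50 | 5

== RESULT ==
users.qty | max_score
5 | 2
9 | 1
50 | 5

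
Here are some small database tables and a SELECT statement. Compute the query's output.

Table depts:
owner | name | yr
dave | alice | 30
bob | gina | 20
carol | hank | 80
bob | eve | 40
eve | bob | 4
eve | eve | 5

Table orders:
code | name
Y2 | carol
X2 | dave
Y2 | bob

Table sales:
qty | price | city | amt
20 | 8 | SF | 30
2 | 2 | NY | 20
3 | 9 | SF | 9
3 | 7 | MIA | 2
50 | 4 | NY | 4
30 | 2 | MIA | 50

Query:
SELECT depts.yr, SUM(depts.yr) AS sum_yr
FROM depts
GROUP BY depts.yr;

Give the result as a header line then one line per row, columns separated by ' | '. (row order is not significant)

After GROUP BY (6 rows):
depts.yr | sum_yr
30 | 30
20 | 20
80 | 80
40 | 40
4 | 4
5 | 5

== RESULT ==
depts.yr | sum_yr
30 | 30
20 | 20
80 | 80
40 | 40
4 | 4
5 | 5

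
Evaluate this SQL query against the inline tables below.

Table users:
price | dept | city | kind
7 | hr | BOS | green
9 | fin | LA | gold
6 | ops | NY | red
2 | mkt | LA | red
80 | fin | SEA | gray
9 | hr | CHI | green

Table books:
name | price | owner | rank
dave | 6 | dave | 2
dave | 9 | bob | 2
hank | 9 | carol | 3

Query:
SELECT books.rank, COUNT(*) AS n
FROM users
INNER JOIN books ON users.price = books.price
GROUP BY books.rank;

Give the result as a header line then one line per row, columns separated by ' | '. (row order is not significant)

== RESULT ==
books.rank | n
2 | 3
3 | 2

Derivation:
After JOIN books (5 rows):
users.price | users.dept | users.city | users.kind | books.name | books.price | books.owner | books.rank
9 | fin | LA | gold | dave | 9 | bob | 2
9 | fin | LA | gold | hank | 9 | carol | 3
6 | ops | NY | red | dave | 6 | dave | 2
9 | hr | CHI | green | dave | 9 | bob | 2
9 | hr | CHI | green | hank | 9 | carol | 3
After GROUP BY (2 rows):
books.rank | n
2 | 3
3 | 2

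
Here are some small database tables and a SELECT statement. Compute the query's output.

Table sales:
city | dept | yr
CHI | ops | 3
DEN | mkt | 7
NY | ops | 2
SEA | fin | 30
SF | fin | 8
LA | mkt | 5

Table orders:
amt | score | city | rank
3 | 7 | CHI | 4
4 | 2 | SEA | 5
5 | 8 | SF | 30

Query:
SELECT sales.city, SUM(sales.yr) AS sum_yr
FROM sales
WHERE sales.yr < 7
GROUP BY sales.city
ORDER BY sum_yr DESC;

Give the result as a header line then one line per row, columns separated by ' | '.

== RESULT ==
sales.city | sum_yr
LA | 5
CHI | 3
NY | 2

Derivation:
After WHERE (3 rows):
sales.city | sales.dept | sales.yr
CHI | ops | 3
NY | ops | 2
LA | mkt | 5
After GROUP BY (3 rows):
sales.city | sum_yr
CHI | 3
NY | 2
LA | 5
After ORDER BY (3 rows):
sales.city | sum_yr
LA | 5
CHI | 3
NY | 2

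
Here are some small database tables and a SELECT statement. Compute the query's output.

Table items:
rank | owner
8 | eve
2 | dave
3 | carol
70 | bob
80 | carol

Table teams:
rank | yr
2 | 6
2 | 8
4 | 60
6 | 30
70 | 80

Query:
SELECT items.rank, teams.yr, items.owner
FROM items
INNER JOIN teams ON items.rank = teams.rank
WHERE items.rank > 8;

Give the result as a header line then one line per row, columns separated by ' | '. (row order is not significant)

== RESULT ==
items.rank | teams.yr | items.owner
70 | 80 | bob

Derivation:
After JOIN teams (3 rows):
items.rank | items.owner | teams.rank | teams.yr
2 | dave | 2 | 6
2 | dave | 2 | 8
70 | bob | 70 | 80
After WHERE (1 rows):
items.rank | items.owner | teams.rank | teams.yr
70 | bob | 70 | 80
After SELECT (1 rows):
items.rank | teams.yr | items.owner
70 | 80 | bob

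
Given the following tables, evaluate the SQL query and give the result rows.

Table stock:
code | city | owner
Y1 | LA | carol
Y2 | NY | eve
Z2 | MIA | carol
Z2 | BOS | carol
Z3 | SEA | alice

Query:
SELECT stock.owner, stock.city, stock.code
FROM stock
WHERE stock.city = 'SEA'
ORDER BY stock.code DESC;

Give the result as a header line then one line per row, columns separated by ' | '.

After WHERE (1 rows):
stock.code | stock.city | stock.owner
Z3 | SEA | alice
After SELECT (1 rows):
stock.owner | stock.city | stock.code
alice | SEA | Z3
After ORDER BY (1 rows):
stock.owner | stock.city | stock.code
alice | SEA | Z3

== RESULT ==
stock.owner | stock.city | stock.code
alice | SEA | Z3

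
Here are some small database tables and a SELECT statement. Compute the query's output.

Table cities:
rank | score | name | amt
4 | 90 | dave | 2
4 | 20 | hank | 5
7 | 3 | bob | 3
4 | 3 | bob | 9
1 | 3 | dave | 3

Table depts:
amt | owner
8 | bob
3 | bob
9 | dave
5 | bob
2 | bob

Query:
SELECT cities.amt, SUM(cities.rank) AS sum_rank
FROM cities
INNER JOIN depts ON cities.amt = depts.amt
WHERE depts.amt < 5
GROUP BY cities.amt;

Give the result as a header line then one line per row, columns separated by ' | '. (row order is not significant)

After JOIN depts (5 rows):
cities.rank | cities.score | cities.name | cities.amt | depts.amt | depts.owner
4 | 90 | dave | 2 | 2 | bob
4 | 20 | hank | 5 | 5 | bob
7 | 3 | bob | 3 | 3 | bob
4 | 3 | bob | 9 | 9 | dave
1 | 3 | dave | 3 | 3 | bob
After WHERE (3 rows):
cities.rank | cities.score | cities.name | cities.amt | depts.amt | depts.owner
4 | 90 | dave | 2 | 2 | bob
7 | 3 | bob | 3 | 3 | bob
1 | 3 | dave | 3 | 3 | bob
After GROUP BY (2 rows):
cities.amt | sum_rank
2 | 4
3 | 8

== RESULT ==
cities.amt | sum_rank
2 | 4
3 | 8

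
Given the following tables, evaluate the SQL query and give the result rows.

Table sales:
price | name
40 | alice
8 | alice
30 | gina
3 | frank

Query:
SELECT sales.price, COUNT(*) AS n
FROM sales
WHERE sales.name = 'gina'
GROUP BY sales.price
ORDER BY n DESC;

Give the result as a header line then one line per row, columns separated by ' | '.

== RESULT ==
sales.price | n
30 | 1

Derivation:
After WHERE (1 rows):
sales.price | sales.name
30 | gina
After GROUP BY (1 rows):
sales.price | n
30 | 1
After ORDER BY (1 rows):
sales.price | n
30 | 1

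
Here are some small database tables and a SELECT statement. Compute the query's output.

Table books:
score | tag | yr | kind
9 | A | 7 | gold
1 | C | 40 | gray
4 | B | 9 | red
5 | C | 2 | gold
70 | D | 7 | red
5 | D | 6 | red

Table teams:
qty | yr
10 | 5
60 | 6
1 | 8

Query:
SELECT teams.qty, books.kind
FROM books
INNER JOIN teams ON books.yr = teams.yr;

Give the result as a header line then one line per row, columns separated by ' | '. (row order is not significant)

After JOIN teams (1 rows):
books.score | books.tag | books.yr | books.kind | teams.qty | teams.yr
5 | D | 6 | red | 60 | 6
After SELECT (1 rows):
teams.qty | books.kind
60 | red

== RESULT ==
teams.qty | books.kind
60 | red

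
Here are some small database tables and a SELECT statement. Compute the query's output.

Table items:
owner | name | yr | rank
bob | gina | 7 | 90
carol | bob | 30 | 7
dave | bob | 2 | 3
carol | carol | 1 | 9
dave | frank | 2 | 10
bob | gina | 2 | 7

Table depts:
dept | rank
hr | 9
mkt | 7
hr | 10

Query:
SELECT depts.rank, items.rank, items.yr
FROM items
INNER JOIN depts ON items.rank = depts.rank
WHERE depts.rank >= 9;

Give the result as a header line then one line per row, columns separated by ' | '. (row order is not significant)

== RESULT ==
depts.rank | items.rank | items.yr
9 | 9 | 1
10 | 10 | 2

Derivation:
After JOIN depts (4 rows):
items.owner | items.name | items.yr | items.rank | depts.dept | depts.rank
carol | bob | 30 | 7 | mkt | 7
carol | carol | 1 | 9 | hr | 9
dave | frank | 2 | 10 | hr | 10
bob | gina | 2 | 7 | mkt | 7
After WHERE (2 rows):
items.owner | items.name | items.yr | items.rank | depts.dept | depts.rank
carol | carol | 1 | 9 | hr | 9
dave | frank | 2 | 10 | hr | 10
After SELECT (2 rows):
depts.rank | items.rank | items.yr
9 | 9 | 1
10 | 10 | 2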